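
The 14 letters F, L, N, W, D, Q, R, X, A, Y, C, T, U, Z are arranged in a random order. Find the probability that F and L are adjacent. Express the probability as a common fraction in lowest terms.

1/7

There are 14! = 87178291200 arrangements.
Treat F and L as a block: 13! arrangements of the blocks × 2 orders within the block = 2·6227020800 = 12454041600.
Probability = 12454041600/87178291200 = 1/7.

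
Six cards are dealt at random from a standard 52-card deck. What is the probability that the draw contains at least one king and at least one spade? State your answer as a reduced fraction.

There are C(52,6) = 20358520 possible draws.
By inclusion-exclusion on the complements, draws missing all kings or all spades: C(48,6) + C(39,6) − C(36,6) = 12271512 + 3262623 − 1947792 = 13586343.
So draws with at least one of each: 20358520 − 13586343 = 6772177, probability 6772177/20358520.

6772177/20358520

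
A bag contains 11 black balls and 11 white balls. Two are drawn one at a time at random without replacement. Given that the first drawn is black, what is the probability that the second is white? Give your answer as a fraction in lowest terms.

11/21

After removing one black, 21 remain: 10 black and 11 white.
So the probability the next is white is 11/21.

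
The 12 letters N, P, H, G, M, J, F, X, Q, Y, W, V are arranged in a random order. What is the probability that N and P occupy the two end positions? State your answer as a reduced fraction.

There are 12! = 479001600 arrangements.
Place N and P at the ends in 2 ways, arrange the remaining 10 in 10! = 3628800 ways: 2·3628800 = 7257600.
Probability = 7257600/479001600 = 1/66.

1/66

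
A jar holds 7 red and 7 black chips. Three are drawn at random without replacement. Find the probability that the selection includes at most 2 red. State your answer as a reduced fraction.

Total selections: C(14,3) = 364.
The complement is exactly 3 red: C(7,3)·C(7,0) = 35.
Probability = 1 − 35/364 = 329/364 = 47/52.

47/52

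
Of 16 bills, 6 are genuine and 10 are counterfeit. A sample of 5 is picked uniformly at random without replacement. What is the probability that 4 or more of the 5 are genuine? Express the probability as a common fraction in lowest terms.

1/28

There are C(16,5) = 4368 ways to choose the 5.
Favorable selections (4 or more genuine): C(6,4)·C(10,1) + C(6,5)·C(10,0) = 150 + 6 = 156.
Probability = 156/4368 = 1/28.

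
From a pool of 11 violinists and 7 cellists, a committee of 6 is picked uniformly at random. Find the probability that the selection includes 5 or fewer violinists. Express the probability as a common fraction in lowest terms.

431/442

There are C(18,6) = 18564 ways to choose the 6.
The complement is exactly 6 violinists: C(11,6)·C(7,0) = 462.
Probability = 1 − 462/18564 = 18102/18564 = 431/442.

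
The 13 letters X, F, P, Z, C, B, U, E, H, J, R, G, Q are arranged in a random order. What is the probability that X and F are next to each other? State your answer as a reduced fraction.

2/13

There are 13! = 6227020800 arrangements.
Treat X and F as a block: 12! arrangements of the blocks × 2 orders within the block = 2·479001600 = 958003200.
Probability = 958003200/6227020800 = 2/13.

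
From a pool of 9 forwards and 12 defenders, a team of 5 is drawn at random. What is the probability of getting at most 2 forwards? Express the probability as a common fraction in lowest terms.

11/17

Total selections: C(21,5) = 20349.
Favorable selections (at most 2 forwards): C(9,0)·C(12,5) + C(9,1)·C(12,4) + C(9,2)·C(12,3) = 792 + 4455 + 7920 = 13167.
Probability = 13167/20349 = 11/17.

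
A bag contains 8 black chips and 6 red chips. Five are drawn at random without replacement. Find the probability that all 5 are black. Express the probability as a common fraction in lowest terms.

4/143

There are C(14,5) = 2002 possible selections.
Selections with all black: C(8,5) = 56.
Probability = 56/2002 = 4/143.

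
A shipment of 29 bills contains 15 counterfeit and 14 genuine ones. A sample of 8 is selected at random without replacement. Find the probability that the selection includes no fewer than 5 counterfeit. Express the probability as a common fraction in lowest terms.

There are C(29,8) = 4292145 ways to choose the 8.
Favorable selections (no fewer than 5 counterfeit): C(15,5)·C(14,3) + C(15,6)·C(14,2) + C(15,7)·C(14,1) + C(15,8)·C(14,0) = 1093092 + 455455 + 90090 + 6435 = 1645072.
Probability = 1645072/4292145 = 11504/30015.

11504/30015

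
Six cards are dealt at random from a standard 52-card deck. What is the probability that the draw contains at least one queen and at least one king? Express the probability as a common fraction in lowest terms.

There are C(52,6) = 20358520 possible draws.
By inclusion-exclusion on the complements, draws missing all queens or all kings: C(48,6) + C(48,6) − C(44,6) = 12271512 + 12271512 − 7059052 = 17483972.
So draws with at least one of each: 20358520 − 17483972 = 2874548, probability 2874548/20358520 = 718637/5089630.

718637/5089630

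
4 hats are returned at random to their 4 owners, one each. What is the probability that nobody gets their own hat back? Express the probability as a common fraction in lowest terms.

There are 4! = 24 assignments.
By inclusion-exclusion, assignments with no fixed points: C(4,0)·4! − C(4,1)·3! + C(4,2)·2! − C(4,3)·1! + C(4,4)·0! = 9.
Probability = 9/24 = 3/8.

3/8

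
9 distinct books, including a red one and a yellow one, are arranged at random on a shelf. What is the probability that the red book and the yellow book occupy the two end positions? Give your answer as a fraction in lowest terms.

1/36

There are 9! = 362880 arrangements.
Place the red book and the yellow book at the ends in 2 ways, arrange the remaining 7 in 7! = 5040 ways: 2·5040 = 10080.
Probability = 10080/362880 = 1/36.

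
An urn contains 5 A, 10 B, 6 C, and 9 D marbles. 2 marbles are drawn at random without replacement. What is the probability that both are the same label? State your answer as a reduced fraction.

106/435

There are C(30,2) = 435 ways to draw 2 marbles.
All same label: C(5,2) + C(10,2) + C(6,2) + C(9,2) = 10 + 45 + 15 + 36 = 106.
Probability = 106/435.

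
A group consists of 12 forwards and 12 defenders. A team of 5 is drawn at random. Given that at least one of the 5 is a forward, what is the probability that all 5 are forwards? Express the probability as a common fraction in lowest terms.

3/158

Work in counts. Selections with at least one forward: C(24,5) − C(12,5) = 42504 − 792 = 41712.
Of those, selections where all 5 are forwards: C(12,5) = 792.
Conditional probability = 792/41712 = 3/158.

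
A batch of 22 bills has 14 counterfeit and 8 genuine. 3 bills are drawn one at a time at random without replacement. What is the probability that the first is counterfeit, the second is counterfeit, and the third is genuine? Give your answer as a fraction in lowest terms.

26/165

Multiply the conditional probabilities at each draw: 14/22 · 13/21 · 8/20 = 1456/9240 = 26/165.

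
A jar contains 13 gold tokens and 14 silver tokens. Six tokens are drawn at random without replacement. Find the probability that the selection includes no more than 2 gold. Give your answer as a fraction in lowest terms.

749/2070

Total selections: C(27,6) = 296010.
Favorable selections (no more than 2 gold): C(13,0)·C(14,6) + C(13,1)·C(14,5) + C(13,2)·C(14,4) = 3003 + 26026 + 78078 = 107107.
Probability = 107107/296010 = 749/2070.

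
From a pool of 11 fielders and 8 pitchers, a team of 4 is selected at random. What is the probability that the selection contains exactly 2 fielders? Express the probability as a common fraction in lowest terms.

385/969

There are C(19,4) = 3876 ways to choose 4 from 19.
Selections with exactly 2 fielders: choose 2 of the 11 fielders and 2 of the 8 pitchers, C(11,2)·C(8,2) = 55·28 = 1540.
Probability = 1540/3876 = 385/969.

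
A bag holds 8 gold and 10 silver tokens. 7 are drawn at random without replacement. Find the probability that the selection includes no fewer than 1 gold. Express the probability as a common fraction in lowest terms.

1321/1326

Total selections: C(18,7) = 31824.
The complement is all 7 are silver: C(10,7) = 120.
Probability = 1 − 120/31824 = 31704/31824 = 1321/1326.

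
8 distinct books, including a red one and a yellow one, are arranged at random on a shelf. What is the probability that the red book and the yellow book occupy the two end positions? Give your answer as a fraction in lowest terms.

1/28

There are 8! = 40320 arrangements.
Place the red book and the yellow book at the ends in 2 ways, arrange the remaining 6 in 6! = 720 ways: 2·720 = 1440.
Probability = 1440/40320 = 1/28.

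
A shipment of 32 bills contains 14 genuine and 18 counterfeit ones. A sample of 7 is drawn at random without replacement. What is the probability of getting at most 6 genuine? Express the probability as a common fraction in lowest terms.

10777/10788

Total selections: C(32,7) = 3365856.
The complement is exactly 7 genuine: C(14,7)·C(18,0) = 3432.
Probability = 1 − 3432/3365856 = 3362424/3365856 = 10777/10788.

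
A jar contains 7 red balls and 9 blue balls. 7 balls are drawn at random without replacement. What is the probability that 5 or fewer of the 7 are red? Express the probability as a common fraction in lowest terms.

711/715

Total selections: C(16,7) = 11440.
Count the complement (more than 5 red): C(7,6)·C(9,1) + C(7,7)·C(9,0) = 63 + 1 = 64.
Probability = 1 − 64/11440 = 11376/11440 = 711/715.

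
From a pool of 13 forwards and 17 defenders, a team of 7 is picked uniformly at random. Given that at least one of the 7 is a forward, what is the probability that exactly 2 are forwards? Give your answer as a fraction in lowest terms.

4641/19388

Work in counts. Selections with at least one forward: C(30,7) − C(17,7) = 2035800 − 19448 = 2016352.
Of those, selections where exactly 2 are forwards: C(13,2)·C(17,5) = 78·6188 = 482664.
Conditional probability = 482664/2016352 = 4641/19388.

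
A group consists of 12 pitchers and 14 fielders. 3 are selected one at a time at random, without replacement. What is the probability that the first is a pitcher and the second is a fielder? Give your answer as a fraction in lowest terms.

84/325

Multiply the conditional probabilities at each draw: 12/26 · 14/25 = 168/650 = 84/325.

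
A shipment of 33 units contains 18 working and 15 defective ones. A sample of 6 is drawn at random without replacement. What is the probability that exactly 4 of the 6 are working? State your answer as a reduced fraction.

11475/39556

The sample space is all 6-subsets of the 33: C(33,6) = 1107568.
Selections with exactly 4 working: choose 4 of the 18 working and 2 of the 15 defective, C(18,4)·C(15,2) = 3060·105 = 321300.
Probability = 321300/1107568 = 11475/39556.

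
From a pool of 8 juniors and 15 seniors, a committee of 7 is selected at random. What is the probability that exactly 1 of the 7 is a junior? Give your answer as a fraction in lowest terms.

3640/22287

The sample space is all 7-subsets of the 23: C(23,7) = 245157.
Selections with exactly 1 junior: choose 1 of the 8 juniors and 6 of the 15 seniors, C(8,1)·C(15,6) = 8·5005 = 40040.
Probability = 40040/245157 = 3640/22287.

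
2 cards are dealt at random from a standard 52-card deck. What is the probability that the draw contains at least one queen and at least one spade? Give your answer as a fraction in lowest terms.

There are C(52,2) = 1326 possible draws.
By inclusion-exclusion on the complements, draws missing all queens or all spades: C(48,2) + C(39,2) − C(36,2) = 1128 + 741 − 630 = 1239.
So draws with at least one of each: 1326 − 1239 = 87, probability 87/1326 = 29/442.

29/442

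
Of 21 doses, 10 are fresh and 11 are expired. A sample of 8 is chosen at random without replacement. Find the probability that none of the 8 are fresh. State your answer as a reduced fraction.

11/13566

There are C(21,8) = 203490 possible selections.
Selections with no fresh (all expired): C(11,8) = 165.
Probability = 165/203490 = 11/13566.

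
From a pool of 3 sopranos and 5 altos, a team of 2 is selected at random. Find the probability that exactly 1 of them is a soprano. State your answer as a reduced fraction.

There are C(8,2) = 28 ways to choose 2 from 8.
Selections with exactly 1 soprano: choose 1 of the 3 sopranos and 1 of the 5 altos, C(3,1)·C(5,1) = 3·5 = 15.
Probability = 15/28.

15/28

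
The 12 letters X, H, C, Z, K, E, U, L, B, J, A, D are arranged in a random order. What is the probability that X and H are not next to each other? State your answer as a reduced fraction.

There are 12! = 479001600 arrangements.
Arrangements with X and H adjacent: 2·11! = 79833600.
So not adjacent: 479001600 − 79833600 = 399168000, probability 399168000/479001600 = 5/6.

5/6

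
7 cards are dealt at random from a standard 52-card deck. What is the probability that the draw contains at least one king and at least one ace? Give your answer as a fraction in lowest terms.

There are C(52,7) = 133784560 possible draws.
By inclusion-exclusion on the complements, draws missing all kings or all aces: C(48,7) + C(48,7) − C(44,7) = 73629072 + 73629072 − 38320568 = 108937576.
So draws with at least one of each: 133784560 − 108937576 = 24846984, probability 24846984/133784560 = 3105873/16723070.

3105873/16723070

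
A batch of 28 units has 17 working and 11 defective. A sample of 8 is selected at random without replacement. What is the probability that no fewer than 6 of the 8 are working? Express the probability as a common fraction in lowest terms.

34/115

There are C(28,8) = 3108105 ways to choose the 8.
Favorable selections (no fewer than 6 working): C(17,6)·C(11,2) + C(17,7)·C(11,1) + C(17,8)·C(11,0) = 680680 + 213928 + 24310 = 918918.
Probability = 918918/3108105 = 34/115.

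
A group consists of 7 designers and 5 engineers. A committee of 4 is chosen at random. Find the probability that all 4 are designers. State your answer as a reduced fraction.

There are C(12,4) = 495 possible selections.
Selections with all designers: C(7,4) = 35.
Probability = 35/495 = 7/99.

7/99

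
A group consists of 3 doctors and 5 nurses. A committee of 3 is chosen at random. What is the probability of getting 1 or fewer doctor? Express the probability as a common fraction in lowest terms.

5/7

There are C(8,3) = 56 ways to choose the 3.
Favorable selections (1 or fewer doctor): C(3,0)·C(5,3) + C(3,1)·C(5,2) = 10 + 30 = 40.
Probability = 40/56 = 5/7.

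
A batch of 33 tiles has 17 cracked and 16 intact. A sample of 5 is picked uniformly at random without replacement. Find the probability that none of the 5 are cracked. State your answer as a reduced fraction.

182/9889

There are C(33,5) = 237336 possible selections.
Selections with no cracked (all intact): C(16,5) = 4368.
Probability = 4368/237336 = 182/9889.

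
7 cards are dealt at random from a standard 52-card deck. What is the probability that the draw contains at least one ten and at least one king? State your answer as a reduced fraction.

3105873/16723070

There are C(52,7) = 133784560 possible draws.
By inclusion-exclusion on the complements, draws missing all tens or all kings: C(48,7) + C(48,7) − C(44,7) = 73629072 + 73629072 − 38320568 = 108937576.
So draws with at least one of each: 133784560 − 108937576 = 24846984, probability 24846984/133784560 = 3105873/16723070.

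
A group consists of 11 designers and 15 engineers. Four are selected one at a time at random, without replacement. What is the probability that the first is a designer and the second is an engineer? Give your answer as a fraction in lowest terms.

Multiply the conditional probabilities at each draw: 11/26 · 15/25 = 165/650 = 33/130.

33/130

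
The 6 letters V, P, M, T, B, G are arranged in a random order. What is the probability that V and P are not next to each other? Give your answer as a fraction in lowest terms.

There are 6! = 720 arrangements.
Arrangements with V and P adjacent: 2·5! = 240.
So not adjacent: 720 − 240 = 480, probability 480/720 = 2/3.

2/3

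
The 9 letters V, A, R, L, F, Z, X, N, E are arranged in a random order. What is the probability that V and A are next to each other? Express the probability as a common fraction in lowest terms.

There are 9! = 362880 arrangements.
Treat V and A as a block: 8! arrangements of the blocks × 2 orders within the block = 2·40320 = 80640.
Probability = 80640/362880 = 2/9.

2/9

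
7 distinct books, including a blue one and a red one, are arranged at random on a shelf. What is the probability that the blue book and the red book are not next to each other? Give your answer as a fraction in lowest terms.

There are 7! = 5040 arrangements.
Arrangements with the blue book and the red book adjacent: 2·6! = 1440.
So not adjacent: 5040 − 1440 = 3600, probability 3600/5040 = 5/7.

5/7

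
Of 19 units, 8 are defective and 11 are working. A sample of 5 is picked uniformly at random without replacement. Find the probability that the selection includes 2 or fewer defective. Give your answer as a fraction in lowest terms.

There are C(19,5) = 11628 ways to choose the 5.
Favorable selections (2 or fewer defective): C(8,0)·C(11,5) + C(8,1)·C(11,4) + C(8,2)·C(11,3) = 462 + 2640 + 4620 = 7722.
Probability = 7722/11628 = 429/646.

429/646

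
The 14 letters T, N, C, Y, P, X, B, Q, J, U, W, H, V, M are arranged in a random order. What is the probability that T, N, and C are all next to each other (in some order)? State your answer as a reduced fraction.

There are 14! = 87178291200 arrangements.
Treat the three as one block: 12! placements × 3! orders within the block = 479001600·6 = 2874009600.
Probability = 2874009600/87178291200 = 3/91.

3/91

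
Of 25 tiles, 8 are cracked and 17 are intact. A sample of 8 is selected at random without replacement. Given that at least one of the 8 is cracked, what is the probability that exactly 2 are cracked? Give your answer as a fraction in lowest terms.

Work in counts. Selections with at least one cracked: C(25,8) − C(17,8) = 1081575 − 24310 = 1057265.
Of those, selections where exactly 2 are cracked: C(8,2)·C(17,6) = 28·12376 = 346528.
Conditional probability = 346528/1057265.

346528/1057265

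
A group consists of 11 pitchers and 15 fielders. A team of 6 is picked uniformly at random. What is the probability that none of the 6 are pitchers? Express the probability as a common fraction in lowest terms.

There are C(26,6) = 230230 possible selections.
Selections with no pitchers (all fielders): C(15,6) = 5005.
Probability = 5005/230230 = 1/46.

1/46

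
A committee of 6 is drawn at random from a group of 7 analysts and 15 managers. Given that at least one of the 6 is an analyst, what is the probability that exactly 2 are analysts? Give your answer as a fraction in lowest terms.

4095/9944

Work in counts. Selections with at least one analyst: C(22,6) − C(15,6) = 74613 − 5005 = 69608.
Of those, selections where exactly 2 are analysts: C(7,2)·C(15,4) = 21·1365 = 28665.
Conditional probability = 28665/69608 = 4095/9944.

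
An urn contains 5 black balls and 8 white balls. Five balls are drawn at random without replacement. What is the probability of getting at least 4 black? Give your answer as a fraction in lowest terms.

41/1287

There are C(13,5) = 1287 ways to choose the 5.
Favorable selections (at least 4 black): C(5,4)·C(8,1) + C(5,5)·C(8,0) = 40 + 1 = 41.
Probability = 41/1287.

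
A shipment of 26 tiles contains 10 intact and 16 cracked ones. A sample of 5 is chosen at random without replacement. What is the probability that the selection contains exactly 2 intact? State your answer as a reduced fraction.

1260/3289

There are C(26,5) = 65780 ways to choose 5 from 26.
Selections with exactly 2 intact: choose 2 of the 10 intact and 3 of the 16 cracked, C(10,2)·C(16,3) = 45·560 = 25200.
Probability = 25200/65780 = 1260/3289.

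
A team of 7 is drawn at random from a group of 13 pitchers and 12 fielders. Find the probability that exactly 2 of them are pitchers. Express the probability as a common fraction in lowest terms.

1404/10925

There are C(25,7) = 480700 ways to choose 7 from 25.
Selections with exactly 2 pitchers: choose 2 of the 13 pitchers and 5 of the 12 fielders, C(13,2)·C(12,5) = 78·792 = 61776.
Probability = 61776/480700 = 1404/10925.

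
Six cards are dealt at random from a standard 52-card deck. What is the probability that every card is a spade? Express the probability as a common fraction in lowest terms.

33/391510

There are C(52,6) = 20358520 possible 6-card hands.
Hands that are all spades: C(13,6) = 1716.
Probability = 1716/20358520 = 33/391510.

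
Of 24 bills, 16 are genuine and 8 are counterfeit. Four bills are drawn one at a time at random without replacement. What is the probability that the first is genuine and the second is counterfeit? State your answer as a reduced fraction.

Multiply the conditional probabilities at each draw: 16/24 · 8/23 = 128/552 = 16/69.

16/69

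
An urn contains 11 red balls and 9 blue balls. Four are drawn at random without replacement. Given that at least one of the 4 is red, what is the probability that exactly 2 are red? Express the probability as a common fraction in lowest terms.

60/143

Work in counts. Selections with at least one red: C(20,4) − C(9,4) = 4845 − 126 = 4719.
Of those, selections where exactly 2 are red: C(11,2)·C(9,2) = 55·36 = 1980.
Conditional probability = 1980/4719 = 60/143.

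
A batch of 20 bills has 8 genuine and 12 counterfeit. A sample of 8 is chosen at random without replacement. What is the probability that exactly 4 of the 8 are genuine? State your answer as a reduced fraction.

The sample space is all 8-subsets of the 20: C(20,8) = 125970.
Selections with exactly 4 genuine: choose 4 of the 8 genuine and 4 of the 12 counterfeit, C(8,4)·C(12,4) = 70·495 = 34650.
Probability = 34650/125970 = 1155/4199.

1155/4199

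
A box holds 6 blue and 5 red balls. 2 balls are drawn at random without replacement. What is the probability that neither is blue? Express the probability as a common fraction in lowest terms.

There are C(11,2) = 55 possible selections.
Selections with no blue (all red): C(5,2) = 10.
Probability = 10/55 = 2/11.

2/11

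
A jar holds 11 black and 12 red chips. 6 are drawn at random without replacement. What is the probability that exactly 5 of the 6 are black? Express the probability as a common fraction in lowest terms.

There are C(23,6) = 100947 ways to choose 6 from 23.
Selections with exactly 5 black: choose 5 of the 11 black and 1 of the 12 red, C(11,5)·C(12,1) = 462·12 = 5544.
Probability = 5544/100947 = 24/437.

24/437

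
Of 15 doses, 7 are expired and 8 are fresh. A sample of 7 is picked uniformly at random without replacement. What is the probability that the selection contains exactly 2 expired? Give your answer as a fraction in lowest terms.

392/2145

The sample space is all 7-subsets of the 15: C(15,7) = 6435.
Selections with exactly 2 expired: choose 2 of the 7 expired and 5 of the 8 fresh, C(7,2)·C(8,5) = 21·56 = 1176.
Probability = 1176/6435 = 392/2145.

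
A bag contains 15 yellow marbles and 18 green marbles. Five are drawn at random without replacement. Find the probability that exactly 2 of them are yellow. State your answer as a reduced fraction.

3570/9889

Total number of selections: C(33,5) = 237336.
Selections with exactly 2 yellow: choose 2 of the 15 yellow and 3 of the 18 green, C(15,2)·C(18,3) = 105·816 = 85680.
Probability = 85680/237336 = 3570/9889.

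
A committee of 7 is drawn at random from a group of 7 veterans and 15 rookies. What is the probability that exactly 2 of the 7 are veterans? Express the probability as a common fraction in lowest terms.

1911/5168

Total number of selections: C(22,7) = 170544.
Selections with exactly 2 veterans: choose 2 of the 7 veterans and 5 of the 15 rookies, C(7,2)·C(15,5) = 21·3003 = 63063.
Probability = 63063/170544 = 1911/5168.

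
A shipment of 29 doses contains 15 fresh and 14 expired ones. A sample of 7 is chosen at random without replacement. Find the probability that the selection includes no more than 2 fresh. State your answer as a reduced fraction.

2211/13340

Total selections: C(29,7) = 1560780.
Favorable selections (no more than 2 fresh): C(15,0)·C(14,7) + C(15,1)·C(14,6) + C(15,2)·C(14,5) = 3432 + 45045 + 210210 = 258687.
Probability = 258687/1560780 = 2211/13340.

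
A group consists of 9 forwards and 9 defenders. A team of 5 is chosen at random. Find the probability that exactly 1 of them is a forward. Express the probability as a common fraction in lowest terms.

The sample space is all 5-subsets of the 18: C(18,5) = 8568.
Selections with exactly 1 forward: choose 1 of the 9 forwards and 4 of the 9 defenders, C(9,1)·C(9,4) = 9·126 = 1134.
Probability = 1134/8568 = 9/68.

9/68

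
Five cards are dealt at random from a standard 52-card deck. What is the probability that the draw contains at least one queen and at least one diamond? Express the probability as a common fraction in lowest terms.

229297/866320

There are C(52,5) = 2598960 possible draws.
By inclusion-exclusion on the complements, draws missing all queens or all diamonds: C(48,5) + C(39,5) − C(36,5) = 1712304 + 575757 − 376992 = 1911069.
So draws with at least one of each: 2598960 − 1911069 = 687891, probability 687891/2598960 = 229297/866320.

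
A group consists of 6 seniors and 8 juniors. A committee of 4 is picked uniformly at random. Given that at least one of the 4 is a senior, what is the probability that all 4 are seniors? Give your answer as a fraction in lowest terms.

15/931

Work in counts. Selections with at least one senior: C(14,4) − C(8,4) = 1001 − 70 = 931.
Of those, selections where all 4 are seniors: C(6,4) = 15.
Conditional probability = 15/931.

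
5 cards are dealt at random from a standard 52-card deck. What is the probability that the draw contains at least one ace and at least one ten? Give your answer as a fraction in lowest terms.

There are C(52,5) = 2598960 possible draws.
By inclusion-exclusion on the complements, draws missing all aces or all tens: C(48,5) + C(48,5) − C(44,5) = 1712304 + 1712304 − 1086008 = 2338600.
So draws with at least one of each: 2598960 − 2338600 = 260360, probability 260360/2598960 = 6509/64974.

6509/64974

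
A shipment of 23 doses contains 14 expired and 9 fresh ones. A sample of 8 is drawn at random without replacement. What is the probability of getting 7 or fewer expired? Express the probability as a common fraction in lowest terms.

14767/14858

There are C(23,8) = 490314 ways to choose the 8.
The complement is exactly 8 expired: C(14,8)·C(9,0) = 3003.
Probability = 1 − 3003/490314 = 487311/490314 = 14767/14858.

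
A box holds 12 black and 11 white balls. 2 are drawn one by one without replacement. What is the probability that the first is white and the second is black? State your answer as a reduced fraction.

Multiply the conditional probabilities at each draw: 11/23 · 12/22 = 132/506 = 6/23.

6/23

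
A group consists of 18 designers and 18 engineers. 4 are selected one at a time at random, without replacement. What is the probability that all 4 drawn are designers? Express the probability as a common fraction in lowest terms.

4/77

Multiply the conditional probabilities at each draw: 18/36 · 17/35 · 16/34 · 15/33 = 73440/1413720 = 4/77.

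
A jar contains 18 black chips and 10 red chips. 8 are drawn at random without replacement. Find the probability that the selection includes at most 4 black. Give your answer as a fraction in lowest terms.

14009/49335

There are C(28,8) = 3108105 ways to choose the 8.
Count the complement (more than 4 black): C(18,5)·C(10,3) + C(18,6)·C(10,2) + C(18,7)·C(10,1) + C(18,8)·C(10,0) = 1028160 + 835380 + 318240 + 43758 = 2225538.
Probability = 1 − 2225538/3108105 = 882567/3108105 = 14009/49335.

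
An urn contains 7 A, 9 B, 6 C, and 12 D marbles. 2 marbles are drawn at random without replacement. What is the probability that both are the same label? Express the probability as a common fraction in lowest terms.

There are C(34,2) = 561 ways to draw 2 marbles.
All same label: C(7,2) + C(9,2) + C(6,2) + C(12,2) = 21 + 36 + 15 + 66 = 138.
Probability = 138/561 = 46/187.

46/187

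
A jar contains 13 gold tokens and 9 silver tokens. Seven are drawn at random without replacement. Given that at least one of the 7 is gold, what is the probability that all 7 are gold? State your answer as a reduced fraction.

11/1093

Work in counts. Selections with at least one gold: C(22,7) − C(9,7) = 170544 − 36 = 170508.
Of those, selections where all 7 are gold: C(13,7) = 1716.
Conditional probability = 1716/170508 = 11/1093.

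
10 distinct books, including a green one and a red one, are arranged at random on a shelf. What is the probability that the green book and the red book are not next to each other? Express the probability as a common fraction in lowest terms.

There are 10! = 3628800 arrangements.
Arrangements with the green book and the red book adjacent: 2·9! = 725760.
So not adjacent: 3628800 − 725760 = 2903040, probability 2903040/3628800 = 4/5.

4/5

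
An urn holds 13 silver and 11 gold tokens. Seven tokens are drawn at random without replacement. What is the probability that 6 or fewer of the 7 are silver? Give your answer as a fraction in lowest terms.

2609/2622

There are C(24,7) = 346104 ways to choose the 7.
The complement is exactly 7 silver: C(13,7)·C(11,0) = 1716.
Probability = 1 − 1716/346104 = 344388/346104 = 2609/2622.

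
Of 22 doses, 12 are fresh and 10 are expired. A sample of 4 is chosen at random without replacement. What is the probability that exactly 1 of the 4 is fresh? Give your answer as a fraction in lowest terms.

288/1463

The sample space is all 4-subsets of the 22: C(22,4) = 7315.
Selections with exactly 1 fresh: choose 1 of the 12 fresh and 3 of the 10 expired, C(12,1)·C(10,3) = 12·120 = 1440.
Probability = 1440/7315 = 288/1463.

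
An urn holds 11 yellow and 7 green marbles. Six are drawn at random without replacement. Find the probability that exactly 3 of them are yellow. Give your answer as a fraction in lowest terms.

275/884

There are C(18,6) = 18564 ways to choose 6 from 18.
Selections with exactly 3 yellow: choose 3 of the 11 yellow and 3 of the 7 green, C(11,3)·C(7,3) = 165·35 = 5775.
Probability = 5775/18564 = 275/884.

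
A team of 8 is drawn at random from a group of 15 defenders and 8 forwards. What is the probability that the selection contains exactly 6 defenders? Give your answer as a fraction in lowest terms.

There are C(23,8) = 490314 ways to choose 8 from 23.
Selections with exactly 6 defenders: choose 6 of the 15 defenders and 2 of the 8 forwards, C(15,6)·C(8,2) = 5005·28 = 140140.
Probability = 140140/490314 = 6370/22287.

6370/22287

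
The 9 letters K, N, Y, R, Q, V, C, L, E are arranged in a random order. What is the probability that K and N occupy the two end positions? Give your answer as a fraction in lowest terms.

1/36

There are 9! = 362880 arrangements.
Place K and N at the ends in 2 ways, arrange the remaining 7 in 7! = 5040 ways: 2·5040 = 10080.
Probability = 10080/362880 = 1/36.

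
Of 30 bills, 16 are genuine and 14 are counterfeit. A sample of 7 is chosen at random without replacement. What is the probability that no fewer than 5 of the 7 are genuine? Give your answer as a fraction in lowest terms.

334/1305

There are C(30,7) = 2035800 ways to choose the 7.
Favorable selections (no fewer than 5 genuine): C(16,5)·C(14,2) + C(16,6)·C(14,1) + C(16,7)·C(14,0) = 397488 + 112112 + 11440 = 521040.
Probability = 521040/2035800 = 334/1305.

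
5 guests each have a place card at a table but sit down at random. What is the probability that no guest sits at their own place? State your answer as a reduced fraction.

11/30

There are 5! = 120 seatings.
By inclusion-exclusion, seatings with no fixed points: C(5,0)·5! − C(5,1)·4! + C(5,2)·3! − C(5,3)·2! + C(5,4)·1! − C(5,5)·0! = 44.
Probability = 44/120 = 11/30.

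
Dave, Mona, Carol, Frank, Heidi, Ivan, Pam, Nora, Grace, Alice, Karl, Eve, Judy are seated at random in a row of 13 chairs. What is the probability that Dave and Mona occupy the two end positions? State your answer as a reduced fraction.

1/78

There are 13! = 6227020800 arrangements.
Place Dave and Mona at the ends in 2 ways, arrange the remaining 11 in 11! = 39916800 ways: 2·39916800 = 79833600.
Probability = 79833600/6227020800 = 1/78.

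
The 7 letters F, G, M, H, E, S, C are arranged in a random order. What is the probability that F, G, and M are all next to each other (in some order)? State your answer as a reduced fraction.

There are 7! = 5040 arrangements.
Treat the three as one block: 5! placements × 3! orders within the block = 120·6 = 720.
Probability = 720/5040 = 1/7.

1/7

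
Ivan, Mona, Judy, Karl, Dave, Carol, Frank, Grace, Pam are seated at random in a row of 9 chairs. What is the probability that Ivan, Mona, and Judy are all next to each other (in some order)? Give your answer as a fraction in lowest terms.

There are 9! = 362880 arrangements.
Treat the three as one block: 7! placements × 3! orders within the block = 5040·6 = 30240.
Probability = 30240/362880 = 1/12.

1/12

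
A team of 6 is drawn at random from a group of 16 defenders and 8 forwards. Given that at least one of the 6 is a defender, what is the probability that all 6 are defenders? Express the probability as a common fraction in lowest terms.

Work in counts. Selections with at least one defender: C(24,6) − C(8,6) = 134596 − 28 = 134568.
Of those, selections where all 6 are defenders: C(16,6) = 8008.
Conditional probability = 8008/134568 = 143/2403.

143/2403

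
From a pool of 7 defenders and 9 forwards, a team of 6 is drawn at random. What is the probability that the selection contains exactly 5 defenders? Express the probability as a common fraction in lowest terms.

27/1144

Total number of selections: C(16,6) = 8008.
Selections with exactly 5 defenders: choose 5 of the 7 defenders and 1 of the 9 forwards, C(7,5)·C(9,1) = 21·9 = 189.
Probability = 189/8008 = 27/1144.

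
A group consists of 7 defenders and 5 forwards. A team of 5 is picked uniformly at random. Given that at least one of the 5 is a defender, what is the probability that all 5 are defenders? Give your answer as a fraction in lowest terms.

3/113

Work in counts. Selections with at least one defender: C(12,5) − C(5,5) = 792 − 1 = 791.
Of those, selections where all 5 are defenders: C(7,5) = 21.
Conditional probability = 21/791 = 3/113.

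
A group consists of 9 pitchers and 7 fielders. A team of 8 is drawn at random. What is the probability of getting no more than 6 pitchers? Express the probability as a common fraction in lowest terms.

1401/1430

There are C(16,8) = 12870 ways to choose the 8.
Count the complement (more than 6 pitchers): C(9,7)·C(7,1) + C(9,8)·C(7,0) = 252 + 9 = 261.
Probability = 1 − 261/12870 = 12609/12870 = 1401/1430.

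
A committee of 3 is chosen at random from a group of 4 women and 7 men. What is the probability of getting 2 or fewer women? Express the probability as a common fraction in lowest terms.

161/165

There are C(11,3) = 165 ways to choose the 3.
The complement is exactly 3 women: C(4,3)·C(7,0) = 4.
Probability = 1 − 4/165 = 161/165.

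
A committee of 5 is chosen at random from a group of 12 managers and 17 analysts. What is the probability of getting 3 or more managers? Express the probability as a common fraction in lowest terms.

Total selections: C(29,5) = 118755.
Favorable selections (3 or more managers): C(12,3)·C(17,2) + C(12,4)·C(17,1) + C(12,5)·C(17,0) = 29920 + 8415 + 792 = 39127.
Probability = 39127/118755.

39127/118755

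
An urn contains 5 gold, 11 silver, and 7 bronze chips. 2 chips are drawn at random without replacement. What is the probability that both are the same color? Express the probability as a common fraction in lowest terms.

86/253

There are C(23,2) = 253 ways to draw 2 chips.
All same color: C(5,2) + C(11,2) + C(7,2) = 10 + 55 + 21 = 86.
Probability = 86/253.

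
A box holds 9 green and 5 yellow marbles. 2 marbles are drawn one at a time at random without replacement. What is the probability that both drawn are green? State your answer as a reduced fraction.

Multiply the conditional probabilities at each draw: 9/14 · 8/13 = 72/182 = 36/91.

36/91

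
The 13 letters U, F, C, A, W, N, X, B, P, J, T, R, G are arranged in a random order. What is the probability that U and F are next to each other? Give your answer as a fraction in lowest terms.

There are 13! = 6227020800 arrangements.
Treat U and F as a block: 12! arrangements of the blocks × 2 orders within the block = 2·479001600 = 958003200.
Probability = 958003200/6227020800 = 2/13.

2/13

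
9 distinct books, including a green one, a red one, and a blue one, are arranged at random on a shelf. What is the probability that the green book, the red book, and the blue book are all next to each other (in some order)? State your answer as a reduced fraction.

1/12

There are 9! = 362880 arrangements.
Treat the three as one block: 7! placements × 3! orders within the block = 5040·6 = 30240.
Probability = 30240/362880 = 1/12.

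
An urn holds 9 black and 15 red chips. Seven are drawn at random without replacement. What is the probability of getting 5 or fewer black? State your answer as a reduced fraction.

4789/4807

Total selections: C(24,7) = 346104.
Count the complement (more than 5 black): C(9,6)·C(15,1) + C(9,7)·C(15,0) = 1260 + 36 = 1296.
Probability = 1 − 1296/346104 = 344808/346104 = 4789/4807.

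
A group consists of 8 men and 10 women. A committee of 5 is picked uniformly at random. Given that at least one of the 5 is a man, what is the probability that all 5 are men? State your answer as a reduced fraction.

Work in counts. Selections with at least one man: C(18,5) − C(10,5) = 8568 − 252 = 8316.
Of those, selections where all 5 are men: C(8,5) = 56.
Conditional probability = 56/8316 = 2/297.

2/297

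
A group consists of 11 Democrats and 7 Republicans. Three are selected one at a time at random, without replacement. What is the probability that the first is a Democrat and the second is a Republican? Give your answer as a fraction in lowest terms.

Multiply the conditional probabilities at each draw: 11/18 · 7/17 = 77/306.

77/306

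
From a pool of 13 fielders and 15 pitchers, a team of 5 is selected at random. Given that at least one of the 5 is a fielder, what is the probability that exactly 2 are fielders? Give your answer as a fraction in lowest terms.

130/349

Work in counts. Selections with at least one fielder: C(28,5) − C(15,5) = 98280 − 3003 = 95277.
Of those, selections where exactly 2 are fielders: C(13,2)·C(15,3) = 78·455 = 35490.
Conditional probability = 35490/95277 = 130/349.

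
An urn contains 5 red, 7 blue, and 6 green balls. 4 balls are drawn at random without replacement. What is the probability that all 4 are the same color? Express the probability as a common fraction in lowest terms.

There are C(18,4) = 3060 ways to draw 4 balls.
All same color: C(5,4) + C(7,4) + C(6,4) = 5 + 35 + 15 = 55.
Probability = 55/3060 = 11/612.

11/612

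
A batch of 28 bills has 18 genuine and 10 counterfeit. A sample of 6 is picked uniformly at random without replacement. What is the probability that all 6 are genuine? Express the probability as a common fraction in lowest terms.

There are C(28,6) = 376740 possible selections.
Selections with all genuine: C(18,6) = 18564.
Probability = 18564/376740 = 17/345.

17/345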